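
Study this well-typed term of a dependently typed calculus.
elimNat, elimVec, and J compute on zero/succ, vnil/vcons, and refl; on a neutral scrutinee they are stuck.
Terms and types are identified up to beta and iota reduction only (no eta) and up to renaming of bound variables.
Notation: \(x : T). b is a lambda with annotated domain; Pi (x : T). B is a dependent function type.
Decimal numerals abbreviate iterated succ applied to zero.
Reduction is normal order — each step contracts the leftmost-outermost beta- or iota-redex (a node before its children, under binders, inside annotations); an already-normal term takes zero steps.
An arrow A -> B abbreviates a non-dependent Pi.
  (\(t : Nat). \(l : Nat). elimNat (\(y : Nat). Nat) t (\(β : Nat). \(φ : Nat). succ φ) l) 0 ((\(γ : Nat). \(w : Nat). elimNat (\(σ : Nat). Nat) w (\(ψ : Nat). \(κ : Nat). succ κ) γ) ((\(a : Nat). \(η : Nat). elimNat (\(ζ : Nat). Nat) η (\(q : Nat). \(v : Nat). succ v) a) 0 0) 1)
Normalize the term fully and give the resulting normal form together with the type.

resulting normal form:
  1
the term's type:
  Nat
observation: reduction starts at a beta-redex, and 12 normal-order steps reach the normal form.


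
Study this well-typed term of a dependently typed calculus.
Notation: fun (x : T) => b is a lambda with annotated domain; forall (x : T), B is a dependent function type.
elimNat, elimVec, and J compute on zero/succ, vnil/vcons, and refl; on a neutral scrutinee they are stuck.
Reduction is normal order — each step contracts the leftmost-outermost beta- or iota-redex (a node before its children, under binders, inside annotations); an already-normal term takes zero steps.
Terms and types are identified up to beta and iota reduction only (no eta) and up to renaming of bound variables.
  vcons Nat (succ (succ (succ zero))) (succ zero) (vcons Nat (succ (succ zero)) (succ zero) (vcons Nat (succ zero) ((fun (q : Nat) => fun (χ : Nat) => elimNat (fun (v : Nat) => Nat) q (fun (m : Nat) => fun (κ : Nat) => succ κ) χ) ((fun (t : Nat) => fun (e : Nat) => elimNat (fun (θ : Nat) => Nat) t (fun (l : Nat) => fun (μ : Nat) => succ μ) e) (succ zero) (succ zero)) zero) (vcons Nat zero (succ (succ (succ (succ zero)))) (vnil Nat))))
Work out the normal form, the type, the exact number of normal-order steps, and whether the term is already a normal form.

resulting normal form:
  vcons Nat (succ (succ (succ zero))) (succ zero) (vcons Nat (succ (succ zero)) (succ zero) (vcons Nat (succ zero) (succ (succ zero)) (vcons Nat zero (succ (succ (succ (succ zero)))) (vnil Nat))))
inferred type:
  Vec Nat (succ (succ (succ (succ zero))))
normal-order step count: 9
term was already normal: no
first redex: a beta-redex


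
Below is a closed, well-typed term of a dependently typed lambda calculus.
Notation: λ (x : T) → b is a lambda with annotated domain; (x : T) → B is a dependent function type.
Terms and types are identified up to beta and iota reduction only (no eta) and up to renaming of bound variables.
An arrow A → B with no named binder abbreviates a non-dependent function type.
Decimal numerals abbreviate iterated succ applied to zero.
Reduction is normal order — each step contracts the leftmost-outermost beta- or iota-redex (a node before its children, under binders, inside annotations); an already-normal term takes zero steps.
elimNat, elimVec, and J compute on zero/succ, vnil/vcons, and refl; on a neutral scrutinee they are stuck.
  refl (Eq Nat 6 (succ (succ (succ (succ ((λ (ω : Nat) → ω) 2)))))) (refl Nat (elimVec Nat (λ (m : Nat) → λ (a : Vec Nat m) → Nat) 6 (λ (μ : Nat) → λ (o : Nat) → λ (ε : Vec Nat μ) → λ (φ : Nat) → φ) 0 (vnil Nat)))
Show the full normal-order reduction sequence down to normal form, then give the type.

normal-order reduction sequence:
  refl (Eq Nat 6 (succ (succ (succ (succ ((λ (ω : Nat) → ω) 2)))))) (refl Nat (elimVec Nat (λ (m : Nat) → λ (a : Vec Nat m) → Nat) 6 (λ (μ : Nat) → λ (o : Nat) → λ (ε : Vec Nat μ) → λ (φ : Nat) → φ) 0 (vnil Nat)))
  ~> refl (Eq Nat 6 6) (refl Nat (elimVec Nat (λ (ω : Nat) → λ (m : Vec Nat ω) → Nat) 6 (λ (a : Nat) → λ (μ : Nat) → λ (o : Vec Nat a) → λ (ε : Nat) → ε) 0 (vnil Nat)))
  ~> refl (Eq Nat 6 6) (refl Nat 6)
type:
  Eq (Eq Nat 6 6) (refl Nat 6) (refl Nat 6)


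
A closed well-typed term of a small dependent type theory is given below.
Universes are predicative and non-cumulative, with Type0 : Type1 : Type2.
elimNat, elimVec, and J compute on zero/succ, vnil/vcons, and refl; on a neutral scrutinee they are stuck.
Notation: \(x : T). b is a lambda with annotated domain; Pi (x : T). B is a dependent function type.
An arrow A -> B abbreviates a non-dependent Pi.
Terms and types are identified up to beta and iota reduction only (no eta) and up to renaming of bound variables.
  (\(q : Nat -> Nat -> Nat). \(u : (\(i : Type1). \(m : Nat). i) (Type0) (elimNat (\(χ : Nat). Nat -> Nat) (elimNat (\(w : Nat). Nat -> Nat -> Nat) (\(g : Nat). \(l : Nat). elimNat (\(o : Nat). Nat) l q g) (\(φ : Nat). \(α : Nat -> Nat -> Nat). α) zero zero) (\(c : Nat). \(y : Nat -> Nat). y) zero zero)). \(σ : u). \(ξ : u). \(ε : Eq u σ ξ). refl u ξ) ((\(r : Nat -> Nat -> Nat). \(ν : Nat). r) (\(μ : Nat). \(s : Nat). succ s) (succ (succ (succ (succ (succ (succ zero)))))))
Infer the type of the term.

type:
  Pi (q : Type0). Pi (u : q). Pi (i : q). Eq q u i -> Eq q i i


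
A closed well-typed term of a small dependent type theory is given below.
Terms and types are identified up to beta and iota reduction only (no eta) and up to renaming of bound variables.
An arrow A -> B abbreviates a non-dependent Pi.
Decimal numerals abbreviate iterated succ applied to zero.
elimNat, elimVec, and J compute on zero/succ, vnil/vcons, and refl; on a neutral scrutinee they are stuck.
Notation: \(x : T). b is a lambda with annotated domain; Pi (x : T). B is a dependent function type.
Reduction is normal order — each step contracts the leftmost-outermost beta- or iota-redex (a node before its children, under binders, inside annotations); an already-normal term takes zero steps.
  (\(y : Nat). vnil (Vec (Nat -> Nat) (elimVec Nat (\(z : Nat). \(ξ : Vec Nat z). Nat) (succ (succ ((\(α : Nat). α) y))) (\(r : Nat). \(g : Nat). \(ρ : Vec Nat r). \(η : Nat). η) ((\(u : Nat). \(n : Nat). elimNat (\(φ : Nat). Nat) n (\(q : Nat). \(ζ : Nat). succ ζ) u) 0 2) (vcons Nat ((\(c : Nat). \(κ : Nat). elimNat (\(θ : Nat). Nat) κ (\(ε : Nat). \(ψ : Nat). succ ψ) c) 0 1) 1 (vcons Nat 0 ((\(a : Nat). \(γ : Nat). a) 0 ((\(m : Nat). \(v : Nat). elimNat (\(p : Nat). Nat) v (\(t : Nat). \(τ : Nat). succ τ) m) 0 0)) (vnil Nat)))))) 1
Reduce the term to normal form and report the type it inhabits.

resulting normal form:
  vnil (Vec (Nat -> Nat) 3)
inferred type:
  Vec (Vec (Nat -> Nat) 3) 0


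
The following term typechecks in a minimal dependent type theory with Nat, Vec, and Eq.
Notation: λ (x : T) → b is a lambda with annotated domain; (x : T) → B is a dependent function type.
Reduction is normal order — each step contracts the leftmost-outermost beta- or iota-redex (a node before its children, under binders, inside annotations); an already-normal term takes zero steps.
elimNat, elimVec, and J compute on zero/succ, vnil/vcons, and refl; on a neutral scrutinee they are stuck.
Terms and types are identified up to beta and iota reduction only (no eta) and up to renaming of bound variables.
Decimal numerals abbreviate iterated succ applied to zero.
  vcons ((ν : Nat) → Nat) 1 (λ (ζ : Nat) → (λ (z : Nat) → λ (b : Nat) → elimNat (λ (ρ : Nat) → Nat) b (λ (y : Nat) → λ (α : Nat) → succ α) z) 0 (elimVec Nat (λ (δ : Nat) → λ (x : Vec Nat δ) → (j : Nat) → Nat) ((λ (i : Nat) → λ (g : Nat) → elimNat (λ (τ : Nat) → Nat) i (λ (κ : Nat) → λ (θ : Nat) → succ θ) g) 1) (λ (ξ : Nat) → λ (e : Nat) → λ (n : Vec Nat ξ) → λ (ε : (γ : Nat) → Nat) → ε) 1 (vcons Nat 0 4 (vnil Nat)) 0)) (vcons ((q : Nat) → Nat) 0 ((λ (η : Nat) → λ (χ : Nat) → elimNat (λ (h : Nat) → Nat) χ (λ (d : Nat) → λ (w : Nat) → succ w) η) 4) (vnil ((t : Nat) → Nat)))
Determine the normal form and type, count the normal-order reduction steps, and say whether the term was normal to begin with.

reduced normal form:
  vcons ((ν : Nat) → Nat) 1 (λ (ζ : Nat) → 1) (vcons ((z : Nat) → Nat) 0 (λ (b : Nat) → succ (succ (succ (succ b)))) (vnil ((ρ : Nat) → Nat)))
type:
  Vec ((ν : Nat) → Nat) 2
steps to reach normal form (normal order): 26
started in normal form: no
first redex: a beta-redex


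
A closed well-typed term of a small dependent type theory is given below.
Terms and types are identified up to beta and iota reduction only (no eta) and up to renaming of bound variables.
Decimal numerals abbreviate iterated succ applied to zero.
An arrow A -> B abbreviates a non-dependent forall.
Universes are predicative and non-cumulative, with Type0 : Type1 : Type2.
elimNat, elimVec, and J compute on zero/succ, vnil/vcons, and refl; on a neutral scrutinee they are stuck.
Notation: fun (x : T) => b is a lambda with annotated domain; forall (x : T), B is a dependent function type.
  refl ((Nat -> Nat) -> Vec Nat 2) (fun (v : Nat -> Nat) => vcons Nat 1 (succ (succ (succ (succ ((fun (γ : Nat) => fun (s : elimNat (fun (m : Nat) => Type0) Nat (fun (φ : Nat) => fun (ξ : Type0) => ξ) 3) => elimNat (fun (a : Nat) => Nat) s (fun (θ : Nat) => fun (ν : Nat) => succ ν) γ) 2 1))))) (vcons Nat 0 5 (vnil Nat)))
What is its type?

inferred type:
  Eq ((Nat -> Nat) -> Vec Nat 2) (fun (v : Nat -> Nat) => vcons Nat 1 7 (vcons Nat 0 5 (vnil Nat))) (fun (γ : Nat -> Nat) => vcons Nat 1 7 (vcons Nat 0 5 (vnil Nat)))


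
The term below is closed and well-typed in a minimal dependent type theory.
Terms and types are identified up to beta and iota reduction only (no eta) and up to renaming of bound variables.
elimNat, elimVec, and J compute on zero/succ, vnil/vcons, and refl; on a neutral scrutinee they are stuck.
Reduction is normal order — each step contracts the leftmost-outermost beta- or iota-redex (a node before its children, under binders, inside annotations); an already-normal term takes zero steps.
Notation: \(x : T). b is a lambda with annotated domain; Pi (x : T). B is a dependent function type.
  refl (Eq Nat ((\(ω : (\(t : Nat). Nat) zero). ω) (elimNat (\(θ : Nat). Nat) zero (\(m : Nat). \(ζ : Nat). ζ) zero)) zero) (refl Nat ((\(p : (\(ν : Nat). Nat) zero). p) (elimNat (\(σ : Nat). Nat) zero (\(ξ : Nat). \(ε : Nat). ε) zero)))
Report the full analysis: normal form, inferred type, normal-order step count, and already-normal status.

normal form:
  refl (Eq Nat zero zero) (refl Nat zero)
type:
  Eq (Eq Nat zero zero) (refl Nat zero) (refl Nat zero)
reduction steps (normal order): 4
term was already normal: no
first contracted redex: a beta-redex


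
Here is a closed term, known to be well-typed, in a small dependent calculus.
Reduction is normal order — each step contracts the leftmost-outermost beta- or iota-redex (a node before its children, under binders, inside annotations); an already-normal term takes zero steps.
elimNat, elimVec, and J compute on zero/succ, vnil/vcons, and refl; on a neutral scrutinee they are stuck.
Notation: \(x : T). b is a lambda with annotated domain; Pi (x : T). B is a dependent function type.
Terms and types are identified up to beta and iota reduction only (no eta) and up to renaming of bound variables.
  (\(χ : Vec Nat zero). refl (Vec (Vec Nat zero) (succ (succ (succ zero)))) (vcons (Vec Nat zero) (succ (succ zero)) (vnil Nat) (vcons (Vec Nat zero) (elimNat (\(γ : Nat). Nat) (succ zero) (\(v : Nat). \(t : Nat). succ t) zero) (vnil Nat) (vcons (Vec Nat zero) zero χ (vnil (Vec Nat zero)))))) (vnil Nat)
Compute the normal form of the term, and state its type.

normal form:
  refl (Vec (Vec Nat zero) (succ (succ (succ zero)))) (vcons (Vec Nat zero) (succ (succ zero)) (vnil Nat) (vcons (Vec Nat zero) (succ zero) (vnil Nat) (vcons (Vec Nat zero) zero (vnil Nat) (vnil (Vec Nat zero)))))
type:
  Eq (Vec (Vec Nat zero) (succ (succ (succ zero)))) (vcons (Vec Nat zero) (succ (succ zero)) (vnil Nat) (vcons (Vec Nat zero) (succ zero) (vnil Nat) (vcons (Vec Nat zero) zero (vnil Nat) (vnil (Vec Nat zero))))) (vcons (Vec Nat zero) (succ (succ zero)) (vnil Nat) (vcons (Vec Nat zero) (succ zero) (vnil Nat) (vcons (Vec Nat zero) zero (vnil Nat) (vnil (Vec Nat zero)))))


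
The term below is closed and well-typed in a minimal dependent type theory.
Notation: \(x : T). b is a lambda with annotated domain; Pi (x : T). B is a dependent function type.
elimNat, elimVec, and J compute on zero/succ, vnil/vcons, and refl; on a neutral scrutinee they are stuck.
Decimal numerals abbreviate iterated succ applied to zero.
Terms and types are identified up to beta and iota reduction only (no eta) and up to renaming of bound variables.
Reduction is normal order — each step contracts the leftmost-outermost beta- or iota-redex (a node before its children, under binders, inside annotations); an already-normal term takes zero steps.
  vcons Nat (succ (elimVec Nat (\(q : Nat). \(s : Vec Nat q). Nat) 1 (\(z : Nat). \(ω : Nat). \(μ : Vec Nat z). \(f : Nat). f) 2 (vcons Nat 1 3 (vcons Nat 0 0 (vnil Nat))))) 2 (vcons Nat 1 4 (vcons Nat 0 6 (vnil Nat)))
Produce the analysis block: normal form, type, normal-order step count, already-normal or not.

reduced normal form:
  vcons Nat 2 2 (vcons Nat 1 4 (vcons Nat 0 6 (vnil Nat)))
type:
  Vec Nat 3
reduction steps (normal order): 11
already normal: no
first redex: an elimVec iota-redex


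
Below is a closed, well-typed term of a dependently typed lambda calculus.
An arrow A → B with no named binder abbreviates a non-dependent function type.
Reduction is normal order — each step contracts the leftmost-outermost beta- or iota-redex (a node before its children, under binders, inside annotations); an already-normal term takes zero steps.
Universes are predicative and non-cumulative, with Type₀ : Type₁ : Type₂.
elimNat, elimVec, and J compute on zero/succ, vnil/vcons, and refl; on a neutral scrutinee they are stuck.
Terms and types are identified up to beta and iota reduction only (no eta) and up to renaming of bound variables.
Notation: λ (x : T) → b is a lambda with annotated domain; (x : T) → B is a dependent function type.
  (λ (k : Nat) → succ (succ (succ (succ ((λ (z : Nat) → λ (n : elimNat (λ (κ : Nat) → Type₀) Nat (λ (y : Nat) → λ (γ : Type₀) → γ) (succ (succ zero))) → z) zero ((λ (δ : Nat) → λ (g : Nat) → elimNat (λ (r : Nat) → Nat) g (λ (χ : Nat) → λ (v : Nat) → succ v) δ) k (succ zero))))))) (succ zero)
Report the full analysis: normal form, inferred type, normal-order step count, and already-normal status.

reduced normal form:
  succ (succ (succ (succ zero)))
type:
  Nat
normal-order step count: 3
term was already normal: no
first redex: a beta-redex


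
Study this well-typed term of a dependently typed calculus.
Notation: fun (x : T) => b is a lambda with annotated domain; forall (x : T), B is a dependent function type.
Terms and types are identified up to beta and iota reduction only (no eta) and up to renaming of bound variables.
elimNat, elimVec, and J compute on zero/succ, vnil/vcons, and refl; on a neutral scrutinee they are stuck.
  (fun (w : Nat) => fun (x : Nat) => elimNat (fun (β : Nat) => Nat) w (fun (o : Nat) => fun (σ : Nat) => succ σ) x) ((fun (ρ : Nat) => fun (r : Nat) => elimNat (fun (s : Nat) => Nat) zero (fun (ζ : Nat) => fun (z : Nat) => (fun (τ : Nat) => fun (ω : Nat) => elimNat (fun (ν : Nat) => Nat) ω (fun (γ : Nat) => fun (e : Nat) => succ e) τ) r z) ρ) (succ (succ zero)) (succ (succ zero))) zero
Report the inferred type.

inferred type:
  Nat


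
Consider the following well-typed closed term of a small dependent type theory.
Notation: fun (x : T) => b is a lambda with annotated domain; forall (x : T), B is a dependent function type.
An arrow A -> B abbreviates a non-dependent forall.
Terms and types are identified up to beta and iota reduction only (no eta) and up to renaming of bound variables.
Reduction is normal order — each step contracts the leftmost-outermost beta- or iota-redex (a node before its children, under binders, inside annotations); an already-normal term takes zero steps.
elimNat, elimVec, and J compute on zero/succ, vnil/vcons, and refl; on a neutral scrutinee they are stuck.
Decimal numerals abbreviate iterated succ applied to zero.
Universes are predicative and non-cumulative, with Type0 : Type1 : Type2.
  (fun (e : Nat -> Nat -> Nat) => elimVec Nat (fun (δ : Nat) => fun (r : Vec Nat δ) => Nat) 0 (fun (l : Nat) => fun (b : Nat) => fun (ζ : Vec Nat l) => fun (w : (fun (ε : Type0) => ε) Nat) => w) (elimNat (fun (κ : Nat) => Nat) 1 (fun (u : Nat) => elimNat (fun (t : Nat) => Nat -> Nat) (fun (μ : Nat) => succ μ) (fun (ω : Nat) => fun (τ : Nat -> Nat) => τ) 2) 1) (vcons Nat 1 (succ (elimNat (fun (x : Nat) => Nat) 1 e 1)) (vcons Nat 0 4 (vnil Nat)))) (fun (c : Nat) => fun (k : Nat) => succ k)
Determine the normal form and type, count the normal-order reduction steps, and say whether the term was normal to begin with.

reduced normal form:
  0
inferred type:
  Nat
normal-order step count: 12
already normal: no
first contracted redex: a beta-redex


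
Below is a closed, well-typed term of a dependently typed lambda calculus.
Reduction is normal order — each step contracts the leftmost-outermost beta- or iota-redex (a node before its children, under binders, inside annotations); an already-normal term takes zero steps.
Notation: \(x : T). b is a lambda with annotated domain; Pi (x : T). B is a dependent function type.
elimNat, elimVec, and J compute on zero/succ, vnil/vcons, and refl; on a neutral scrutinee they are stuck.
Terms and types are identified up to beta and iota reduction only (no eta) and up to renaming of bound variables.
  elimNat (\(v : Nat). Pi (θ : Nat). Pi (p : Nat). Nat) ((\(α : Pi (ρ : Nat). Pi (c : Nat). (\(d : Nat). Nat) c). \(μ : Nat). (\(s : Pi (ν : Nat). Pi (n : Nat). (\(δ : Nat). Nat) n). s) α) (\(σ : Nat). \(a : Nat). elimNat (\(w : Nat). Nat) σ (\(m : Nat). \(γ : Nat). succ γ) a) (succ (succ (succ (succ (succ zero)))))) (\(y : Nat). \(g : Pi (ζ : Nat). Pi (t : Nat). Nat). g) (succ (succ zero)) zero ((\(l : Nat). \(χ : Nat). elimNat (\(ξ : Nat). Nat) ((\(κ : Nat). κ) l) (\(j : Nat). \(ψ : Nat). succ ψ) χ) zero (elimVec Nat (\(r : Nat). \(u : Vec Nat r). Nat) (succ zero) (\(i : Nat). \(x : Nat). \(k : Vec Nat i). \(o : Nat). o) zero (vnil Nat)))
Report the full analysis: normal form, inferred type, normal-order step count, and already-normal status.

normal form:
  succ zero
the term's type:
  Nat
normal-order step count: 24
started in normal form: no
first redex: an elimNat iota-redex


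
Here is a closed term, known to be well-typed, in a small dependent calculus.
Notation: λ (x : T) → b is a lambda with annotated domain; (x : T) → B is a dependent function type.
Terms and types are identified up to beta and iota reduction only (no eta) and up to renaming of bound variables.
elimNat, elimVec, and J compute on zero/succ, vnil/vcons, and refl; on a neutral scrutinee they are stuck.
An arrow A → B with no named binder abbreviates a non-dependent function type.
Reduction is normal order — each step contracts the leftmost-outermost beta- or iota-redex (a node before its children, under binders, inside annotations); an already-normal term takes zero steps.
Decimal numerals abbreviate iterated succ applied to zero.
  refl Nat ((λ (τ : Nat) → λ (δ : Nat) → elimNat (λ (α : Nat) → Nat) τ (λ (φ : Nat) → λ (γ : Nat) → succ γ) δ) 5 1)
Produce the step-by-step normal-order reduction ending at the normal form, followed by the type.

normal-order reduction sequence:
  refl Nat ((λ (τ : Nat) → λ (δ : Nat) → elimNat (λ (α : Nat) → Nat) τ (λ (φ : Nat) → λ (γ : Nat) → succ γ) δ) 5 1)
  ~> refl Nat ((λ (τ : Nat) → elimNat (λ (δ : Nat) → Nat) 5 (λ (α : Nat) → λ (φ : Nat) → succ φ) τ) 1)
  ~> refl Nat (elimNat (λ (τ : Nat) → Nat) 5 (λ (δ : Nat) → λ (α : Nat) → succ α) 1)
  ~> refl Nat ((λ (τ : Nat) → λ (δ : Nat) → succ δ) 0 (elimNat (λ (α : Nat) → Nat) 5 (λ (φ : Nat) → λ (γ : Nat) → succ γ) 0))
  ~> refl Nat ((λ (τ : Nat) → succ τ) (elimNat (λ (δ : Nat) → Nat) 5 (λ (α : Nat) → λ (φ : Nat) → succ φ) 0))
  ~> refl Nat (succ (elimNat (λ (τ : Nat) → Nat) 5 (λ (δ : Nat) → λ (α : Nat) → succ α) 0))
  ~> refl Nat 6
the term's type:
  Eq Nat 6 6


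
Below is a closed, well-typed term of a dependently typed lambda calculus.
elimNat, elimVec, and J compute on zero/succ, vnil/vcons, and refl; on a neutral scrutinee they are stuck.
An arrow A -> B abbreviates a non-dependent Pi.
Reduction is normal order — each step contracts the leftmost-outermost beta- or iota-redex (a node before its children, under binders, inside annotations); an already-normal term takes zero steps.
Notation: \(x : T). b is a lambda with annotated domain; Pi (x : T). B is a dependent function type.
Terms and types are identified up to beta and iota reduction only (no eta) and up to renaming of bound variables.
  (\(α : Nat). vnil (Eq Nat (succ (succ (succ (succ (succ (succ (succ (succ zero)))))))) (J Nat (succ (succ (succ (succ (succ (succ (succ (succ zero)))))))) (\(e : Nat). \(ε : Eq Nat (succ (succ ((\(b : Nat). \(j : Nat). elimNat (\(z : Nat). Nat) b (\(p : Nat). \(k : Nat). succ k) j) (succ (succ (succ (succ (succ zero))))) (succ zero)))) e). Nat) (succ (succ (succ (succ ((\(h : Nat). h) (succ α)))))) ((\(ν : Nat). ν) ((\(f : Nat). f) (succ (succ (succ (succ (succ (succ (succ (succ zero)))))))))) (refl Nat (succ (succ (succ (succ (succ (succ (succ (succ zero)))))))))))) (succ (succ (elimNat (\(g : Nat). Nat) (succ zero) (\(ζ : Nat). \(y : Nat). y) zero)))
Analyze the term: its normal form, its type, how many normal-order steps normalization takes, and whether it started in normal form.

resulting normal form:
  vnil (Eq Nat (succ (succ (succ (succ (succ (succ (succ (succ zero)))))))) (succ (succ (succ (succ (succ (succ (succ (succ zero)))))))))
the term's type:
  Vec (Eq Nat (succ (succ (succ (succ (succ (succ (succ (succ zero)))))))) (succ (succ (succ (succ (succ (succ (succ (succ zero))))))))) zero
reduction steps (normal order): 4
already normal: no
first redex: a beta-redex


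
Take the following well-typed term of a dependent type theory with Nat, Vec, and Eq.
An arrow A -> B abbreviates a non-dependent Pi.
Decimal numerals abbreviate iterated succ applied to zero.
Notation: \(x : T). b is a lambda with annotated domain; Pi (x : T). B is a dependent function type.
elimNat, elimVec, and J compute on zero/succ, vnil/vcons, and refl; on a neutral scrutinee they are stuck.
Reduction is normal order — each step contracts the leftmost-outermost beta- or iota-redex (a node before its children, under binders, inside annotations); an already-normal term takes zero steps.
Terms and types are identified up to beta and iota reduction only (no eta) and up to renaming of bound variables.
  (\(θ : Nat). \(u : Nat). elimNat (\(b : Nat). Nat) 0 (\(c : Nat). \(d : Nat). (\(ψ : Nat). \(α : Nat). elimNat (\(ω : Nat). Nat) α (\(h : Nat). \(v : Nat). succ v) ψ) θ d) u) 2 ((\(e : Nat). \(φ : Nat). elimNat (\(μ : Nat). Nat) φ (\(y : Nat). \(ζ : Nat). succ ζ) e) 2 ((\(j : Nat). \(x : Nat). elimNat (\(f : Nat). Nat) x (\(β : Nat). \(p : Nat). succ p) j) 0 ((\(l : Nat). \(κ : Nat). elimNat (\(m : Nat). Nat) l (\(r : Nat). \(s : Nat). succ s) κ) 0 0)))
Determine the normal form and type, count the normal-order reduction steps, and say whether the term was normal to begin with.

reduced normal form:
  4
the term's type:
  Nat
reduction steps (normal order): 33
already normal: no
first contracted redex: a beta-redex


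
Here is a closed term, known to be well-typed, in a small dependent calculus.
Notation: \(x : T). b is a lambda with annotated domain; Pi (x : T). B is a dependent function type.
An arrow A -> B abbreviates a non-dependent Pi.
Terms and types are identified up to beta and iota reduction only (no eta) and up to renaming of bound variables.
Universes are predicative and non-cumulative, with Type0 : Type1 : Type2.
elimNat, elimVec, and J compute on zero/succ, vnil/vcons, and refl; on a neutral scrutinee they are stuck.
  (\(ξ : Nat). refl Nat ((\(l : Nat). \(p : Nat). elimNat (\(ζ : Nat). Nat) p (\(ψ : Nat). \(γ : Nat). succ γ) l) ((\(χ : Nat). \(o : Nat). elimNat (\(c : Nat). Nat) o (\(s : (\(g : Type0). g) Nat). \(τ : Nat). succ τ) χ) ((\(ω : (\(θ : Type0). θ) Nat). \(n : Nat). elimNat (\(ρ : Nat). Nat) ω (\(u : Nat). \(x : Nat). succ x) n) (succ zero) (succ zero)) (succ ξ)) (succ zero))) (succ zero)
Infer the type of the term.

inferred type:
  Eq Nat (succ (succ (succ (succ (succ zero))))) (succ (succ (succ (succ (succ zero)))))


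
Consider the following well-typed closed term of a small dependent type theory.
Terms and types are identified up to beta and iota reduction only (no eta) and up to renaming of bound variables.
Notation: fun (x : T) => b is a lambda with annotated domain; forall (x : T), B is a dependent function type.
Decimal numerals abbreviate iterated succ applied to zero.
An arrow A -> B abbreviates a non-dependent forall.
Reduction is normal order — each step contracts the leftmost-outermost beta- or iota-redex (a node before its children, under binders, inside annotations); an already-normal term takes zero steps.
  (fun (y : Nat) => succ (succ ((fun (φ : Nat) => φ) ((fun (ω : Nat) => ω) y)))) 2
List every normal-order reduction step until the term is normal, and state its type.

normal-order reduction:
  (fun (y : Nat) => succ (succ ((fun (φ : Nat) => φ) ((fun (ω : Nat) => ω) y)))) 2
  ~> succ (succ ((fun (y : Nat) => y) ((fun (φ : Nat) => φ) 2)))
  ~> succ (succ ((fun (y : Nat) => y) 2))
  ~> 4
inferred type:
  Nat


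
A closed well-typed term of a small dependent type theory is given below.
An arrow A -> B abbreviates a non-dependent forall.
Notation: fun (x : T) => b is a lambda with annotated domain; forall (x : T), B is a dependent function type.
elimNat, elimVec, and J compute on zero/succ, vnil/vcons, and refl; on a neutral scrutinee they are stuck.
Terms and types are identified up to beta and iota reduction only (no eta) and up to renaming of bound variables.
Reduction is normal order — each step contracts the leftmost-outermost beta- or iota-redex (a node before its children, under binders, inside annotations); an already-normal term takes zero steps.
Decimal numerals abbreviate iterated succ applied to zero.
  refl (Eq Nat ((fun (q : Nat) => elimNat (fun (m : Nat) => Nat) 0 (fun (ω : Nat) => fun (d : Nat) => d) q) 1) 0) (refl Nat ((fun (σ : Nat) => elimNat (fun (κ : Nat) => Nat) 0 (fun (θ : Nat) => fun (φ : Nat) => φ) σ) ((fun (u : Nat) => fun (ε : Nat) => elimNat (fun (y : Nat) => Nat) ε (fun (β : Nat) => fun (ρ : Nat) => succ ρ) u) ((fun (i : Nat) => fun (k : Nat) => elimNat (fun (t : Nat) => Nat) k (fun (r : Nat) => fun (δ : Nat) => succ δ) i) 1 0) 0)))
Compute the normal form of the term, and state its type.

normal form:
  refl (Eq Nat 0 0) (refl Nat 0)
the term's type:
  Eq (Eq Nat 0 0) (refl Nat 0) (refl Nat 0)
observation: the leftmost-outermost redex is a beta-redex, and normalization takes 22 steps.


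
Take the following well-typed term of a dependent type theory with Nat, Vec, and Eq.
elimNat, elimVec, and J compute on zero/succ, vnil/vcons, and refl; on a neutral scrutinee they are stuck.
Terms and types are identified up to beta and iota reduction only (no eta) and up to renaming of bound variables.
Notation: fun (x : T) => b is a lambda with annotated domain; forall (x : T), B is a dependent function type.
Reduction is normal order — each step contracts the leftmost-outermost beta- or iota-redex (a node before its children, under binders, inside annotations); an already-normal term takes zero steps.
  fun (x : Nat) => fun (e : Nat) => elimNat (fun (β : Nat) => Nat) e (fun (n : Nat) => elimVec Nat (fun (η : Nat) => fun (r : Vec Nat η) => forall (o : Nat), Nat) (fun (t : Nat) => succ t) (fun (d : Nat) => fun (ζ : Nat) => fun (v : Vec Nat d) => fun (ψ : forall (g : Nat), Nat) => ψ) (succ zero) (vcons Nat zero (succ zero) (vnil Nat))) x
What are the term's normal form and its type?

normal form:
  fun (x : Nat) => fun (e : Nat) => elimNat (fun (β : Nat) => Nat) e (fun (n : Nat) => fun (η : Nat) => succ η) x
inferred type:
  forall (x : Nat), forall (e : Nat), Nat


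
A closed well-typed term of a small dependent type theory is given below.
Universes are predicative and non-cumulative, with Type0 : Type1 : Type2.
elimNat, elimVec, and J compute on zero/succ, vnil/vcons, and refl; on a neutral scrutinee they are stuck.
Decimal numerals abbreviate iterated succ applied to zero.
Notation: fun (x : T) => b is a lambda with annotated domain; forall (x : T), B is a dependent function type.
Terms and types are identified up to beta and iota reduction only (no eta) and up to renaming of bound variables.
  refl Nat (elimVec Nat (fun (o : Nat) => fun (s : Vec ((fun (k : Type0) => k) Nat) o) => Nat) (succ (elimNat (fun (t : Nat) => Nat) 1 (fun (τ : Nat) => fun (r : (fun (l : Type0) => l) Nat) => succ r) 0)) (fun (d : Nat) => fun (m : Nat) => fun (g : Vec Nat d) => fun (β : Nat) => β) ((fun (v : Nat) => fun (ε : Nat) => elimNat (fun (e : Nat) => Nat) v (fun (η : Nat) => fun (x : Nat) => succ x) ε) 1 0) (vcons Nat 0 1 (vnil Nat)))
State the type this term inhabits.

inferred type:
  Eq Nat 2 2


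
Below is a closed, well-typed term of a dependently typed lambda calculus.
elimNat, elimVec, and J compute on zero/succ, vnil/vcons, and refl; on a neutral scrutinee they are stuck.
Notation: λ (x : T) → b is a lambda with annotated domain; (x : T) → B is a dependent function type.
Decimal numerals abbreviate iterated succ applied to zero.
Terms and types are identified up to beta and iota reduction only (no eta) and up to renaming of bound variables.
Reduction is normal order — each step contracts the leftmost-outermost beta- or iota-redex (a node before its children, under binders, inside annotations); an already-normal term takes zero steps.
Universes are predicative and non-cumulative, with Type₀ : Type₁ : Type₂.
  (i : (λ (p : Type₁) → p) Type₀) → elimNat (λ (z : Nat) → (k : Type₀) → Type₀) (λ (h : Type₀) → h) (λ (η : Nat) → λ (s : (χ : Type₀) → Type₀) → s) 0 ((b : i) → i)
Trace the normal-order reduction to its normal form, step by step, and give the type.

normal-order reduction sequence:
  (i : (λ (p : Type₁) → p) Type₀) → elimNat (λ (z : Nat) → (k : Type₀) → Type₀) (λ (h : Type₀) → h) (λ (η : Nat) → λ (s : (χ : Type₀) → Type₀) → s) 0 ((b : i) → i)
  ~> (i : Type₀) → elimNat (λ (p : Nat) → (z : Type₀) → Type₀) (λ (k : Type₀) → k) (λ (h : Nat) → λ (η : (s : Type₀) → Type₀) → η) 0 ((χ : i) → i)
  ~> (i : Type₀) → (λ (p : Type₀) → p) ((z : i) → i)
  ~> (i : Type₀) → (p : i) → i
type:
  Type₁


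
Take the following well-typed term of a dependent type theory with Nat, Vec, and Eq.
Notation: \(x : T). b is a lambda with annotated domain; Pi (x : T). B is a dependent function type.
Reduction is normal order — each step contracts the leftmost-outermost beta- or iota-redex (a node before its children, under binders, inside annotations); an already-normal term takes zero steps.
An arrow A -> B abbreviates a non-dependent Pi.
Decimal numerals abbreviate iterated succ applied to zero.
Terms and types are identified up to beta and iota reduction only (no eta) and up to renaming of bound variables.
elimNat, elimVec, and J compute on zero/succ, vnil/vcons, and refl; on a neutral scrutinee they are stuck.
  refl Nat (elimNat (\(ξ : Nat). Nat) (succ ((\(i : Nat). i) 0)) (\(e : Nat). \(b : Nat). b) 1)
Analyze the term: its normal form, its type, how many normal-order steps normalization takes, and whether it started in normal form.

resulting normal form:
  refl Nat 1
the term's type:
  Eq Nat 1 1
reduction steps (normal order): 5
started in normal form: no
first redex: an elimNat iota-redex


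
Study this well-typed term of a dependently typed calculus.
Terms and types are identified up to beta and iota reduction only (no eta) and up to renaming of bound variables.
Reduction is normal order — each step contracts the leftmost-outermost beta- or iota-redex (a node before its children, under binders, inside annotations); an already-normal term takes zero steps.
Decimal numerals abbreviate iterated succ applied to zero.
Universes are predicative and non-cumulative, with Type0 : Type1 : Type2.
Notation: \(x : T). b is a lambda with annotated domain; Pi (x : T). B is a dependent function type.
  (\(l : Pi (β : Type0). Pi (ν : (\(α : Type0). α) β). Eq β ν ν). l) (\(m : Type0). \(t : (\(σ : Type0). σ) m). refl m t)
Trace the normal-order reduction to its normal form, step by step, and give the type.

normal-order reduction sequence:
  (\(l : Pi (β : Type0). Pi (ν : (\(α : Type0). α) β). Eq β ν ν). l) (\(m : Type0). \(t : (\(σ : Type0). σ) m). refl m t)
  ~> \(l : Type0). \(β : (\(ν : Type0). ν) l). refl l β
  ~> \(l : Type0). \(β : l). refl l β
the term's type:
  Pi (l : Type0). Pi (β : l). Eq l β β


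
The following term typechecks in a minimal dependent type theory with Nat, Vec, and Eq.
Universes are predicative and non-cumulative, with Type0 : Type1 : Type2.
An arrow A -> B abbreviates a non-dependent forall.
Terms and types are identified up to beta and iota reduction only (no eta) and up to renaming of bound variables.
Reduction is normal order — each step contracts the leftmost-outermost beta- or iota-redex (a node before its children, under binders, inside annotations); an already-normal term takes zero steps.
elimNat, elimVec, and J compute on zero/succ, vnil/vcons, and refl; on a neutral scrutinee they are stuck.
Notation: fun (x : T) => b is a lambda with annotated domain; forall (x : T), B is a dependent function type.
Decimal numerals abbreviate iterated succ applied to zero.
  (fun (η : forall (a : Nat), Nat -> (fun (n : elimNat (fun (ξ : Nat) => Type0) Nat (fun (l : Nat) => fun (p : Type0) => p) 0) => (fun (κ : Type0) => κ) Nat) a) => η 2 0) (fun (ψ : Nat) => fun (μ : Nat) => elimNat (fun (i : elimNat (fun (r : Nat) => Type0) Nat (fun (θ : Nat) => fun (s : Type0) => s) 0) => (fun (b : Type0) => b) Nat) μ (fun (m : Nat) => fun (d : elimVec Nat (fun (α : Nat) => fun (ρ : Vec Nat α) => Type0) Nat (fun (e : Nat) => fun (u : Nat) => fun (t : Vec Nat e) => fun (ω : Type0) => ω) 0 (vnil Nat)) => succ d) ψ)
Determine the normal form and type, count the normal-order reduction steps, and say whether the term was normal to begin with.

normal form:
  2
the term's type:
  Nat
normal-order step count: 10
term was already normal: no
first contracted redex: a beta-redex


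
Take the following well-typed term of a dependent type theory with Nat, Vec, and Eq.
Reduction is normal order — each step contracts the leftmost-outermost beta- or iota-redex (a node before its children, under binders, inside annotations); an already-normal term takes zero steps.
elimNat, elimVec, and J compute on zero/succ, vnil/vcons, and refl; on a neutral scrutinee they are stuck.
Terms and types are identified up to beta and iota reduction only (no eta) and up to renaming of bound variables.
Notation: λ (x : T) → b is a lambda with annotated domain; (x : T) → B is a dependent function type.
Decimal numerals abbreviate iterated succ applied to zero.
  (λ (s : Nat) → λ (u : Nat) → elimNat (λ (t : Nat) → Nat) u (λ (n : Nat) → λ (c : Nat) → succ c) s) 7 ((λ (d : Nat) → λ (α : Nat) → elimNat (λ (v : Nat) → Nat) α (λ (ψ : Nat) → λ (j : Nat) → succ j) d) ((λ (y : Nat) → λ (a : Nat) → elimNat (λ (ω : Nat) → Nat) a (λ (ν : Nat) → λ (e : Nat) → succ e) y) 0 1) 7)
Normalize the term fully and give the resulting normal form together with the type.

normal form:
  15
type:
  Nat
observation: contracting a beta-redex first, the term normalizes in 33 steps.


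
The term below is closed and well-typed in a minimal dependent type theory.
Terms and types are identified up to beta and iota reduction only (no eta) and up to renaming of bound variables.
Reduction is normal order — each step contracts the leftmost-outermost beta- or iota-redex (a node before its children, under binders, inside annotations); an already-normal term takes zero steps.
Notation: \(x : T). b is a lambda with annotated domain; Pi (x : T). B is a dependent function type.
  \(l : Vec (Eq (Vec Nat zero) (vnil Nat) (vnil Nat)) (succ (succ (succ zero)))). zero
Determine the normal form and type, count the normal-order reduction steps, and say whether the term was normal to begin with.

normal form:
  \(l : Vec (Eq (Vec Nat zero) (vnil Nat) (vnil Nat)) (succ (succ (succ zero)))). zero
inferred type:
  Pi (l : Vec (Eq (Vec Nat zero) (vnil Nat) (vnil Nat)) (succ (succ (succ zero)))). Nat
normal-order step count: 0
started in normal form: yes


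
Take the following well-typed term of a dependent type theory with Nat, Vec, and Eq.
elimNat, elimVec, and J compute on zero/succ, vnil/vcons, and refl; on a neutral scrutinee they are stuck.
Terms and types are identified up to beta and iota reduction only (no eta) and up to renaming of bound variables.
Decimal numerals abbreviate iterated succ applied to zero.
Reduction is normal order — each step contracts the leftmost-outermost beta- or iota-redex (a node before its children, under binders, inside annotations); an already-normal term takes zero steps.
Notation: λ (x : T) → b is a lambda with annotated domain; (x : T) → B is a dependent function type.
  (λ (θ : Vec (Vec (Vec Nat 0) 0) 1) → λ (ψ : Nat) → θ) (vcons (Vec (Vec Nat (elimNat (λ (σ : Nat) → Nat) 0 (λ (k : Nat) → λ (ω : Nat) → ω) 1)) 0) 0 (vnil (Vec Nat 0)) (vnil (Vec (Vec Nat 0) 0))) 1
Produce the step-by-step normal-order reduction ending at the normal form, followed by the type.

reduction (normal order):
  (λ (θ : Vec (Vec (Vec Nat 0) 0) 1) → λ (ψ : Nat) → θ) (vcons (Vec (Vec Nat (elimNat (λ (σ : Nat) → Nat) 0 (λ (k : Nat) → λ (ω : Nat) → ω) 1)) 0) 0 (vnil (Vec Nat 0)) (vnil (Vec (Vec Nat 0) 0))) 1
  ~> (λ (θ : Nat) → vcons (Vec (Vec Nat (elimNat (λ (ψ : Nat) → Nat) 0 (λ (σ : Nat) → λ (k : Nat) → k) 1)) 0) 0 (vnil (Vec Nat 0)) (vnil (Vec (Vec Nat 0) 0))) 1
  ~> vcons (Vec (Vec Nat (elimNat (λ (θ : Nat) → Nat) 0 (λ (ψ : Nat) → λ (σ : Nat) → σ) 1)) 0) 0 (vnil (Vec Nat 0)) (vnil (Vec (Vec Nat 0) 0))
  ~> vcons (Vec (Vec Nat ((λ (θ : Nat) → λ (ψ : Nat) → ψ) 0 (elimNat (λ (σ : Nat) → Nat) 0 (λ (k : Nat) → λ (ω : Nat) → ω) 0))) 0) 0 (vnil (Vec Nat 0)) (vnil (Vec (Vec Nat 0) 0))
  ~> vcons (Vec (Vec Nat ((λ (θ : Nat) → θ) (elimNat (λ (ψ : Nat) → Nat) 0 (λ (σ : Nat) → λ (k : Nat) → k) 0))) 0) 0 (vnil (Vec Nat 0)) (vnil (Vec (Vec Nat 0) 0))
  ~> vcons (Vec (Vec Nat (elimNat (λ (θ : Nat) → Nat) 0 (λ (ψ : Nat) → λ (σ : Nat) → σ) 0)) 0) 0 (vnil (Vec Nat 0)) (vnil (Vec (Vec Nat 0) 0))
  ~> vcons (Vec (Vec Nat 0) 0) 0 (vnil (Vec Nat 0)) (vnil (Vec (Vec Nat 0) 0))
inferred type:
  Vec (Vec (Vec Nat 0) 0) 1


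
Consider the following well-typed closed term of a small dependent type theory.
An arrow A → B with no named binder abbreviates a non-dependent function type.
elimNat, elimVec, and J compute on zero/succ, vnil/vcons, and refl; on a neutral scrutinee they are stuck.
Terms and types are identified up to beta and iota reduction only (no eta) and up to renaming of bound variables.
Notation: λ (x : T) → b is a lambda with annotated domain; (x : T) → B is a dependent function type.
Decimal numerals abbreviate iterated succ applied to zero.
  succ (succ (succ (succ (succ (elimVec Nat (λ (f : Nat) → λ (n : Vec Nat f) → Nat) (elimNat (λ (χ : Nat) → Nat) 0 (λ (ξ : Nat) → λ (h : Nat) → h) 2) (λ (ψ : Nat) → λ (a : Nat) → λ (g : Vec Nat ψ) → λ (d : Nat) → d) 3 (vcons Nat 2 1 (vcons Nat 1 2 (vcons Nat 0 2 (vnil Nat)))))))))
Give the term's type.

the term's type:
  Nat
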